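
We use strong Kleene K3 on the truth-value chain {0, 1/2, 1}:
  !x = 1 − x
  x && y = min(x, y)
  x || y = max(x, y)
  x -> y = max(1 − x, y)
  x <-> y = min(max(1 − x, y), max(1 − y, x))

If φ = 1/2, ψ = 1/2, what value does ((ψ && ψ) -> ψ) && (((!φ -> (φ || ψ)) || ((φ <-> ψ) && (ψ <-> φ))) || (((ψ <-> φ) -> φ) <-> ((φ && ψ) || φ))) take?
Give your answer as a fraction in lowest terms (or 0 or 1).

ψ && ψ = 1/2 && 1/2 = 1/2
(ψ && ψ) -> ψ = 1/2 -> 1/2 = 1/2
!φ = !1/2 = 1/2
φ || ψ = 1/2 || 1/2 = 1/2
!φ -> (φ || ψ) = 1/2 -> 1/2 = 1/2
φ <-> ψ = 1/2 <-> 1/2 = 1/2
ψ <-> φ = 1/2 <-> 1/2 = 1/2
(φ <-> ψ) && (ψ <-> φ) = 1/2 && 1/2 = 1/2
(!φ -> (φ || ψ)) || ((φ <-> ψ) && (ψ <-> φ)) = 1/2 || 1/2 = 1/2
ψ <-> φ = 1/2 <-> 1/2 = 1/2
(ψ <-> φ) -> φ = 1/2 -> 1/2 = 1/2
φ && ψ = 1/2 && 1/2 = 1/2
(φ && ψ) || φ = 1/2 || 1/2 = 1/2
((ψ <-> φ) -> φ) <-> ((φ && ψ) || φ) = 1/2 <-> 1/2 = 1/2
((!φ -> (φ || ψ)) || ((φ <-> ψ) && (ψ <-> φ))) || (((ψ <-> φ) -> φ) <-> ((φ && ψ) || φ)) = 1/2 || 1/2 = 1/2
((ψ && ψ) -> ψ) && (((!φ -> (φ || ψ)) || ((φ <-> ψ) && (ψ <-> φ))) || (((ψ <-> φ) -> φ) <-> ((φ && ψ) || φ))) = 1/2 && 1/2 = 1/2

1/2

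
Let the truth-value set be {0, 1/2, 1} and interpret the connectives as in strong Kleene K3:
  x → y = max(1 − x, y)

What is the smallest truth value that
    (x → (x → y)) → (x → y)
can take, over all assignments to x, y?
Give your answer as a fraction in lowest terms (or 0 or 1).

Take x = 1/2, y = 0:
x → y = 1/2 → 0 = 1/2
x → (x → y) = 1/2 → 1/2 = 1/2
x → y = 1/2 → 0 = 1/2
(x → (x → y)) → (x → y) = 1/2 → 1/2 = 1/2
No assignment yields a value below 1/2, so this is the minimum.

1/2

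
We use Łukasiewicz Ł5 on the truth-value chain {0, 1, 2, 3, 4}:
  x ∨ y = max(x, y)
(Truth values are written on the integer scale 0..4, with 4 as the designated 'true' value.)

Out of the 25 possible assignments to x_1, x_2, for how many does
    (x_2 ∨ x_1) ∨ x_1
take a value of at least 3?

value 4: 9 assignments (counts)
value 3: 7 assignments (counts)
value 2: 5 assignments
value 1: 3 assignments
value 0: 1 assignment
So 16 of the 25 assignments meet the threshold.

16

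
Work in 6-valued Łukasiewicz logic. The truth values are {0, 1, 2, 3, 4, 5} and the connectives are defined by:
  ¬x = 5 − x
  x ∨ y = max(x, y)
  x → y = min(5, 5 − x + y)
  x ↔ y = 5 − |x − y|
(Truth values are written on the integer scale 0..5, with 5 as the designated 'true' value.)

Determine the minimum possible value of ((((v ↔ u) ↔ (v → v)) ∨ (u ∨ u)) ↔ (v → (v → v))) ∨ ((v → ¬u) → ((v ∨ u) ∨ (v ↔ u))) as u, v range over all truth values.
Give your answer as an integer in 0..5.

3

Take u = 0, v = 2:
v ↔ u = 2 ↔ 0 = 3
v → v = 2 → 2 = 5
(v ↔ u) ↔ (v → v) = 3 ↔ 5 = 3
u ∨ u = 0 ∨ 0 = 0
((v ↔ u) ↔ (v → v)) ∨ (u ∨ u) = 3 ∨ 0 = 3
v → v = 2 → 2 = 5
v → (v → v) = 2 → 5 = 5
(((v ↔ u) ↔ (v → v)) ∨ (u ∨ u)) ↔ (v → (v → v)) = 3 ↔ 5 = 3
¬u = ¬0 = 5
v → ¬u = 2 → 5 = 5
v ∨ u = 2 ∨ 0 = 2
v ↔ u = 2 ↔ 0 = 3
(v ∨ u) ∨ (v ↔ u) = 2 ∨ 3 = 3
(v → ¬u) → ((v ∨ u) ∨ (v ↔ u)) = 5 → 3 = 3
((((v ↔ u) ↔ (v → v)) ∨ (u ∨ u)) ↔ (v → (v → v))) ∨ ((v → ¬u) → ((v ∨ u) ∨ (v ↔ u))) = 3 ∨ 3 = 3
No assignment yields a value below 3, so this is the minimum.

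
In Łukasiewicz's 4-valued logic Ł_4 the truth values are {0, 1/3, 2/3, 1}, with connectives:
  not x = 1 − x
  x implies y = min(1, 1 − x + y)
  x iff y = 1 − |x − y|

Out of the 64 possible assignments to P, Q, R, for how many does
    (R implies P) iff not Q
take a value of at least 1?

value 1: 16 assignments (counts)
value 2/3: 21 assignments
value 1/3: 16 assignments
value 0: 11 assignments
So 16 of the 64 assignments meet the threshold.

16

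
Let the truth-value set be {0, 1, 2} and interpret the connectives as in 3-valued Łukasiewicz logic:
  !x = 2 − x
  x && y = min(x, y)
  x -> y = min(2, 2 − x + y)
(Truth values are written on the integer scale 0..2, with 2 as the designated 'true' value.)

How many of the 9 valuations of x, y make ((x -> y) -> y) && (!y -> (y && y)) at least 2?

x = 0, y = 0 ↦ 0  <
x = 0, y = 1 ↦ 1  <
x = 0, y = 2 ↦ 2  ≥
x = 1, y = 0 ↦ 0  <
x = 1, y = 1 ↦ 1  <
x = 1, y = 2 ↦ 2  ≥
x = 2, y = 0 ↦ 0  <
x = 2, y = 1 ↦ 2  ≥
x = 2, y = 2 ↦ 2  ≥
So 4 of the 9 assignments meet the threshold.

4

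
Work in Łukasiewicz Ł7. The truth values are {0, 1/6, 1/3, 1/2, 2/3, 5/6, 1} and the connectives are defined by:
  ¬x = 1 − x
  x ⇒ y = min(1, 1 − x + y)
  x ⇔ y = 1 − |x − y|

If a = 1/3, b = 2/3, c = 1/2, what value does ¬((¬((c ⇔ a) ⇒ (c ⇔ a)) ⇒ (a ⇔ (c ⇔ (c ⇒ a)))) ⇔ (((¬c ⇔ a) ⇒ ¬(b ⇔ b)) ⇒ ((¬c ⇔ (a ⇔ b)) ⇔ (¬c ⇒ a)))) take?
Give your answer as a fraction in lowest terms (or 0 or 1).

c ⇔ a = 1/2 ⇔ 1/3 = 5/6
c ⇔ a = 1/2 ⇔ 1/3 = 5/6
(c ⇔ a) ⇒ (c ⇔ a) = 5/6 ⇒ 5/6 = 1
¬((c ⇔ a) ⇒ (c ⇔ a)) = ¬1 = 0
c ⇒ a = 1/2 ⇒ 1/3 = 5/6
c ⇔ (c ⇒ a) = 1/2 ⇔ 5/6 = 2/3
a ⇔ (c ⇔ (c ⇒ a)) = 1/3 ⇔ 2/3 = 2/3
¬((c ⇔ a) ⇒ (c ⇔ a)) ⇒ (a ⇔ (c ⇔ (c ⇒ a))) = 0 ⇒ 2/3 = 1
¬c = ¬1/2 = 1/2
¬c ⇔ a = 1/2 ⇔ 1/3 = 5/6
b ⇔ b = 2/3 ⇔ 2/3 = 1
¬(b ⇔ b) = ¬1 = 0
(¬c ⇔ a) ⇒ ¬(b ⇔ b) = 5/6 ⇒ 0 = 1/6
¬c = ¬1/2 = 1/2
a ⇔ b = 1/3 ⇔ 2/3 = 2/3
¬c ⇔ (a ⇔ b) = 1/2 ⇔ 2/3 = 5/6
¬c = ¬1/2 = 1/2
¬c ⇒ a = 1/2 ⇒ 1/3 = 5/6
(¬c ⇔ (a ⇔ b)) ⇔ (¬c ⇒ a) = 5/6 ⇔ 5/6 = 1
((¬c ⇔ a) ⇒ ¬(b ⇔ b)) ⇒ ((¬c ⇔ (a ⇔ b)) ⇔ (¬c ⇒ a)) = 1/6 ⇒ 1 = 1
(¬((c ⇔ a) ⇒ (c ⇔ a)) ⇒ (a ⇔ (c ⇔ (c ⇒ a)))) ⇔ (((¬c ⇔ a) ⇒ ¬(b ⇔ b)) ⇒ ((¬c ⇔ (a ⇔ b)) ⇔ (¬c ⇒ a))) = 1 ⇔ 1 = 1
¬((¬((c ⇔ a) ⇒ (c ⇔ a)) ⇒ (a ⇔ (c ⇔ (c ⇒ a)))) ⇔ (((¬c ⇔ a) ⇒ ¬(b ⇔ b)) ⇒ ((¬c ⇔ (a ⇔ b)) ⇔ (¬c ⇒ a)))) = ¬1 = 0

0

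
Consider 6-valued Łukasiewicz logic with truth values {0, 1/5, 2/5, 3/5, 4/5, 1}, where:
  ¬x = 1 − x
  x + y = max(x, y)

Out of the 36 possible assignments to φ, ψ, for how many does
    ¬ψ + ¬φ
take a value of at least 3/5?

27

value 1: 11 assignments (counts)
value 4/5: 9 assignments (counts)
value 3/5: 7 assignments (counts)
value 2/5: 5 assignments
value 1/5: 3 assignments
value 0: 1 assignment
So 27 of the 36 assignments meet the threshold.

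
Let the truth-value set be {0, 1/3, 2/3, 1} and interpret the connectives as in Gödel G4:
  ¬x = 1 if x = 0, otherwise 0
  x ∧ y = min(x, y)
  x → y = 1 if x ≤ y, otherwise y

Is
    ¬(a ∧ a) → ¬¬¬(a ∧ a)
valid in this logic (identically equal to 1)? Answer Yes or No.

a = 0 ↦ 1
a = 1/3 ↦ 1
a = 2/3 ↦ 1
a = 1 ↦ 1
Every assignment gives a value ≥ 1.

Yes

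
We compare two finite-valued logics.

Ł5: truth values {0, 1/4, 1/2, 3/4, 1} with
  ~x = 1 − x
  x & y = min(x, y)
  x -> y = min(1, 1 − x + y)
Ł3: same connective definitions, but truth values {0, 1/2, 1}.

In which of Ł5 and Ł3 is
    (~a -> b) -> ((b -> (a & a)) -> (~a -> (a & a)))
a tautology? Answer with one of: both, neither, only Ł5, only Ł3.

both

In Ł5: every assignment gives 1 — tautology.
In Ł3: every assignment gives 1 — tautology.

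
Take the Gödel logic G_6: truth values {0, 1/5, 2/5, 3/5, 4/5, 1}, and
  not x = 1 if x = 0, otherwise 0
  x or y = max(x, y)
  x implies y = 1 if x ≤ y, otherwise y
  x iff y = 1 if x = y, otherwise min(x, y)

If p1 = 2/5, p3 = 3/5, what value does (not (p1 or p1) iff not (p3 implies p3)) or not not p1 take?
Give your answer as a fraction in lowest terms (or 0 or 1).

p1 or p1 = 2/5 or 2/5 = 2/5
not (p1 or p1) = not 2/5 = 0
p3 implies p3 = 3/5 implies 3/5 = 1
not (p3 implies p3) = not 1 = 0
not (p1 or p1) iff not (p3 implies p3) = 0 iff 0 = 1
not p1 = not 2/5 = 0
not not p1 = not 0 = 1
(not (p1 or p1) iff not (p3 implies p3)) or not not p1 = 1 or 1 = 1

1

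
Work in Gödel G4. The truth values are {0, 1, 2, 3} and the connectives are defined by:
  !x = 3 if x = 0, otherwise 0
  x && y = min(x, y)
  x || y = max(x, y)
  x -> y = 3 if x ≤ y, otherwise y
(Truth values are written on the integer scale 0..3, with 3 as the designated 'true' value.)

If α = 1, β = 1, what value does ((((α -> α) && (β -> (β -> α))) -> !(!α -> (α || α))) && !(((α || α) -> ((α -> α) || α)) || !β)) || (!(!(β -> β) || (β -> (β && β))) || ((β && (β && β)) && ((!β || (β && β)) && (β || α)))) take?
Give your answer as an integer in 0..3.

α -> α = 1 -> 1 = 3
β -> α = 1 -> 1 = 3
β -> (β -> α) = 1 -> 3 = 3
(α -> α) && (β -> (β -> α)) = 3 && 3 = 3
!α = !1 = 0
α || α = 1 || 1 = 1
!α -> (α || α) = 0 -> 1 = 3
!(!α -> (α || α)) = !3 = 0
((α -> α) && (β -> (β -> α))) -> !(!α -> (α || α)) = 3 -> 0 = 0
α || α = 1 || 1 = 1
α -> α = 1 -> 1 = 3
(α -> α) || α = 3 || 1 = 3
(α || α) -> ((α -> α) || α) = 1 -> 3 = 3
!β = !1 = 0
((α || α) -> ((α -> α) || α)) || !β = 3 || 0 = 3
!(((α || α) -> ((α -> α) || α)) || !β) = !3 = 0
(((α -> α) && (β -> (β -> α))) -> !(!α -> (α || α))) && !(((α || α) -> ((α -> α) || α)) || !β) = 0 && 0 = 0
β -> β = 1 -> 1 = 3
!(β -> β) = !3 = 0
β && β = 1 && 1 = 1
β -> (β && β) = 1 -> 1 = 3
!(β -> β) || (β -> (β && β)) = 0 || 3 = 3
!(!(β -> β) || (β -> (β && β))) = !3 = 0
β && β = 1 && 1 = 1
β && (β && β) = 1 && 1 = 1
!β = !1 = 0
β && β = 1 && 1 = 1
!β || (β && β) = 0 || 1 = 1
β || α = 1 || 1 = 1
(!β || (β && β)) && (β || α) = 1 && 1 = 1
(β && (β && β)) && ((!β || (β && β)) && (β || α)) = 1 && 1 = 1
!(!(β -> β) || (β -> (β && β))) || ((β && (β && β)) && ((!β || (β && β)) && (β || α))) = 0 || 1 = 1
((((α -> α) && (β -> (β -> α))) -> !(!α -> (α || α))) && !(((α || α) -> ((α -> α) || α)) || !β)) || (!(!(β -> β) || (β -> (β && β))) || ((β && (β && β)) && ((!β || (β && β)) && (β || α)))) = 0 || 1 = 1

1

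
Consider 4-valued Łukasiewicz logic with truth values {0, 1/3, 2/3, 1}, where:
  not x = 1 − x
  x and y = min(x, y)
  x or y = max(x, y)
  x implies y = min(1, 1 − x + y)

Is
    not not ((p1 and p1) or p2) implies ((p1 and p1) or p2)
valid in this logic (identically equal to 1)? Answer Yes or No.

p1 = 0, p2 = 0 ↦ 1
p1 = 0, p2 = 1/3 ↦ 1
p1 = 0, p2 = 2/3 ↦ 1
p1 = 0, p2 = 1 ↦ 1
p1 = 1/3, p2 = 0 ↦ 1
p1 = 1/3, p2 = 1/3 ↦ 1
p1 = 1/3, p2 = 2/3 ↦ 1
p1 = 1/3, p2 = 1 ↦ 1
p1 = 2/3, p2 = 0 ↦ 1
p1 = 2/3, p2 = 1/3 ↦ 1
p1 = 2/3, p2 = 2/3 ↦ 1
p1 = 2/3, p2 = 1 ↦ 1
p1 = 1, p2 = 0 ↦ 1
p1 = 1, p2 = 1/3 ↦ 1
p1 = 1, p2 = 2/3 ↦ 1
p1 = 1, p2 = 1 ↦ 1
Every assignment gives a value ≥ 1.

Yes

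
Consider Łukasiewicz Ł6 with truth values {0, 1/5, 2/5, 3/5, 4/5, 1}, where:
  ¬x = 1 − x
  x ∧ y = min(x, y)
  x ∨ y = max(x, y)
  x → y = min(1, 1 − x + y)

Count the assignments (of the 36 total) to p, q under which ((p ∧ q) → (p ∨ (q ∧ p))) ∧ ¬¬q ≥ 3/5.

18

value 1: 6 assignments (counts)
value 4/5: 6 assignments (counts)
value 3/5: 6 assignments (counts)
value 2/5: 6 assignments
value 1/5: 6 assignments
value 0: 6 assignments
So 18 of the 36 assignments meet the threshold.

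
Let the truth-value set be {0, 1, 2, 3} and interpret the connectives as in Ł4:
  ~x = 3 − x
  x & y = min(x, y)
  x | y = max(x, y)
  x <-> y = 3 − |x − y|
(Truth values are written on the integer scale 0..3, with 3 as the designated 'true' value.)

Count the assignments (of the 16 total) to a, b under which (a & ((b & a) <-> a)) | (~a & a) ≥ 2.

5

a = 0, b = 0 ↦ 0  <
a = 0, b = 1 ↦ 0  <
a = 0, b = 2 ↦ 0  <
a = 0, b = 3 ↦ 0  <
a = 1, b = 0 ↦ 1  <
a = 1, b = 1 ↦ 1  <
a = 1, b = 2 ↦ 1  <
a = 1, b = 3 ↦ 1  <
a = 2, b = 0 ↦ 1  <
a = 2, b = 1 ↦ 2  ≥
a = 2, b = 2 ↦ 2  ≥
a = 2, b = 3 ↦ 2  ≥
a = 3, b = 0 ↦ 0  <
a = 3, b = 1 ↦ 1  <
a = 3, b = 2 ↦ 2  ≥
a = 3, b = 3 ↦ 3  ≥
So 5 of the 16 assignments meet the threshold.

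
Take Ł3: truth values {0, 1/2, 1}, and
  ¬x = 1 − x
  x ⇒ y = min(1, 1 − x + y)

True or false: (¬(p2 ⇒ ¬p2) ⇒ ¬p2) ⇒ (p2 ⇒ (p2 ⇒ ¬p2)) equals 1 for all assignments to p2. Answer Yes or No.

Yes

p2 = 0 ↦ 1
p2 = 1/2 ↦ 1
p2 = 1 ↦ 1
Every assignment gives a value ≥ 1.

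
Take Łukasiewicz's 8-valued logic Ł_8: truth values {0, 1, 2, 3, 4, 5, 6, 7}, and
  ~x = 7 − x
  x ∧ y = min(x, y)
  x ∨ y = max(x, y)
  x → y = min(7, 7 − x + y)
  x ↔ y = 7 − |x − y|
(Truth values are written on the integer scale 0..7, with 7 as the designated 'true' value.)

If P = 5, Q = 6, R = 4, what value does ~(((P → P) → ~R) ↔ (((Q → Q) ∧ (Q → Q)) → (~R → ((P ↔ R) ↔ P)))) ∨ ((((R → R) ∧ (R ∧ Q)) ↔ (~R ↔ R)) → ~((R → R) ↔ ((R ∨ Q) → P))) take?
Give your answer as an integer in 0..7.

4

P → P = 5 → 5 = 7
~R = ~4 = 3
(P → P) → ~R = 7 → 3 = 3
Q → Q = 6 → 6 = 7
Q → Q = 6 → 6 = 7
(Q → Q) ∧ (Q → Q) = 7 ∧ 7 = 7
~R = ~4 = 3
P ↔ R = 5 ↔ 4 = 6
(P ↔ R) ↔ P = 6 ↔ 5 = 6
~R → ((P ↔ R) ↔ P) = 3 → 6 = 7
((Q → Q) ∧ (Q → Q)) → (~R → ((P ↔ R) ↔ P)) = 7 → 7 = 7
((P → P) → ~R) ↔ (((Q → Q) ∧ (Q → Q)) → (~R → ((P ↔ R) ↔ P))) = 3 ↔ 7 = 3
~(((P → P) → ~R) ↔ (((Q → Q) ∧ (Q → Q)) → (~R → ((P ↔ R) ↔ P)))) = ~3 = 4
R → R = 4 → 4 = 7
R ∧ Q = 4 ∧ 6 = 4
(R → R) ∧ (R ∧ Q) = 7 ∧ 4 = 4
~R = ~4 = 3
~R ↔ R = 3 ↔ 4 = 6
((R → R) ∧ (R ∧ Q)) ↔ (~R ↔ R) = 4 ↔ 6 = 5
R → R = 4 → 4 = 7
R ∨ Q = 4 ∨ 6 = 6
(R ∨ Q) → P = 6 → 5 = 6
(R → R) ↔ ((R ∨ Q) → P) = 7 ↔ 6 = 6
~((R → R) ↔ ((R ∨ Q) → P)) = ~6 = 1
(((R → R) ∧ (R ∧ Q)) ↔ (~R ↔ R)) → ~((R → R) ↔ ((R ∨ Q) → P)) = 5 → 1 = 3
~(((P → P) → ~R) ↔ (((Q → Q) ∧ (Q → Q)) → (~R → ((P ↔ R) ↔ P)))) ∨ ((((R → R) ∧ (R ∧ Q)) ↔ (~R ↔ R)) → ~((R → R) ↔ ((R ∨ Q) → P))) = 4 ∨ 3 = 4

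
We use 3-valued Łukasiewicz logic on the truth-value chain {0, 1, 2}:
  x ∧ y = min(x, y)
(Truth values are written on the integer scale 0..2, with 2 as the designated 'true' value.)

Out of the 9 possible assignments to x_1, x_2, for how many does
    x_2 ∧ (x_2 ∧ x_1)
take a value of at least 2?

x_1 = 0, x_2 = 0 ↦ 0  <
x_1 = 0, x_2 = 1 ↦ 0  <
x_1 = 0, x_2 = 2 ↦ 0  <
x_1 = 1, x_2 = 0 ↦ 0  <
x_1 = 1, x_2 = 1 ↦ 1  <
x_1 = 1, x_2 = 2 ↦ 1  <
x_1 = 2, x_2 = 0 ↦ 0  <
x_1 = 2, x_2 = 1 ↦ 1  <
x_1 = 2, x_2 = 2 ↦ 2  ≥
So 1 of the 9 assignments meets the threshold.

1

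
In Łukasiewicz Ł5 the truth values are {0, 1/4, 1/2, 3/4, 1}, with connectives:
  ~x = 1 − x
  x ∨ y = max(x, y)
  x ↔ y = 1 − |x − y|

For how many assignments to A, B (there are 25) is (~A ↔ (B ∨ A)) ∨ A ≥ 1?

10

value 1: 10 assignments (counts)
value 3/4: 9 assignments
value 1/2: 4 assignments
value 1/4: 1 assignment
value 0: 1 assignment
So 10 of the 25 assignments meet the threshold.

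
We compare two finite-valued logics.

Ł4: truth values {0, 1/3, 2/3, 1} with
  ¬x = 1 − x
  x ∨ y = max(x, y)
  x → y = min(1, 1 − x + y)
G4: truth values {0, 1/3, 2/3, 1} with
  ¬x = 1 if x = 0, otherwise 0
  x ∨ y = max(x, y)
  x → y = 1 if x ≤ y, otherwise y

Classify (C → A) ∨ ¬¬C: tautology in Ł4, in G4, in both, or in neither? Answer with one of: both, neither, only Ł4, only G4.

only G4

In Ł4: at A = 0, C = 1/3 the value is 2/3 — not a tautology.
In G4: every assignment gives 1 — tautology.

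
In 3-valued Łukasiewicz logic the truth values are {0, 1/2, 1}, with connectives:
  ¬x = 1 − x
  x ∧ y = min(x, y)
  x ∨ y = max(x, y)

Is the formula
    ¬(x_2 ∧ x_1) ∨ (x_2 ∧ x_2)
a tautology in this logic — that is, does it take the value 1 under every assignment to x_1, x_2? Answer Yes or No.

No

Counterexample: take x_1 = 1/2, x_2 = 1/2.
x_2 ∧ x_1 = 1/2 ∧ 1/2 = 1/2
¬(x_2 ∧ x_1) = ¬1/2 = 1/2
x_2 ∧ x_2 = 1/2 ∧ 1/2 = 1/2
¬(x_2 ∧ x_1) ∨ (x_2 ∧ x_2) = 1/2 ∨ 1/2 = 1/2
This gives 1/2 ≠ 1.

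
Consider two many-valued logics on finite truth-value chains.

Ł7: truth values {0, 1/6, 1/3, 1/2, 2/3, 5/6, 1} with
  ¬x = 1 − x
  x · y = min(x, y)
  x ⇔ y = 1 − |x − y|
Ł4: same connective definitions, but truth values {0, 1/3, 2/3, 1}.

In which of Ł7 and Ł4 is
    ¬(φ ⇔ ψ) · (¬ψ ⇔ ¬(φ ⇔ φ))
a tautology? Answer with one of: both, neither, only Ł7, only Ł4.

neither

In Ł7: at φ = 0, ψ = 0 the value is 0 — not a tautology.
In Ł4: at φ = 0, ψ = 0 the value is 0 — not a tautology.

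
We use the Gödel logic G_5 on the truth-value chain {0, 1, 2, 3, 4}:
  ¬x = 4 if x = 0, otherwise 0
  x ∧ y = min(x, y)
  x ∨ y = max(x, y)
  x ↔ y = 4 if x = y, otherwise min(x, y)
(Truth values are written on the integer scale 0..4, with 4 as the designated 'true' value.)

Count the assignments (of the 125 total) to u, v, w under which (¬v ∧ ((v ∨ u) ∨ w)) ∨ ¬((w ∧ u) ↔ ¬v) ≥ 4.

80

value 4: 80 assignments (counts)
value 3: 5 assignments
value 2: 3 assignments
value 1: 1 assignment
value 0: 36 assignments
So 80 of the 125 assignments meet the threshold.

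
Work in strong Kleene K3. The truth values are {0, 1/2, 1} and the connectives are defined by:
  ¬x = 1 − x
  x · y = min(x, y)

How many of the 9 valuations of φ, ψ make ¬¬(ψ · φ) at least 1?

1

φ = 0, ψ = 0 ↦ 0  <
φ = 0, ψ = 1/2 ↦ 0  <
φ = 0, ψ = 1 ↦ 0  <
φ = 1/2, ψ = 0 ↦ 0  <
φ = 1/2, ψ = 1/2 ↦ 1/2  <
φ = 1/2, ψ = 1 ↦ 1/2  <
φ = 1, ψ = 0 ↦ 0  <
φ = 1, ψ = 1/2 ↦ 1/2  <
φ = 1, ψ = 1 ↦ 1  ≥
So 1 of the 9 assignments meets the threshold.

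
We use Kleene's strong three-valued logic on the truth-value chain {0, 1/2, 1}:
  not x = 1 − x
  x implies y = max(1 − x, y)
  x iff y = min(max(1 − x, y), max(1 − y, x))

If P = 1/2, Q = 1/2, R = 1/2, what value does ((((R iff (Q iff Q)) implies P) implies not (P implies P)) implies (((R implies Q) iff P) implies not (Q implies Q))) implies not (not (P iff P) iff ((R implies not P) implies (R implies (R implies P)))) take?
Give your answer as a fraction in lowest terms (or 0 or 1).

Q iff Q = 1/2 iff 1/2 = 1/2
R iff (Q iff Q) = 1/2 iff 1/2 = 1/2
(R iff (Q iff Q)) implies P = 1/2 implies 1/2 = 1/2
P implies P = 1/2 implies 1/2 = 1/2
not (P implies P) = not 1/2 = 1/2
((R iff (Q iff Q)) implies P) implies not (P implies P) = 1/2 implies 1/2 = 1/2
R implies Q = 1/2 implies 1/2 = 1/2
(R implies Q) iff P = 1/2 iff 1/2 = 1/2
Q implies Q = 1/2 implies 1/2 = 1/2
not (Q implies Q) = not 1/2 = 1/2
((R implies Q) iff P) implies not (Q implies Q) = 1/2 implies 1/2 = 1/2
(((R iff (Q iff Q)) implies P) implies not (P implies P)) implies (((R implies Q) iff P) implies not (Q implies Q)) = 1/2 implies 1/2 = 1/2
P iff P = 1/2 iff 1/2 = 1/2
not (P iff P) = not 1/2 = 1/2
not P = not 1/2 = 1/2
R implies not P = 1/2 implies 1/2 = 1/2
R implies P = 1/2 implies 1/2 = 1/2
R implies (R implies P) = 1/2 implies 1/2 = 1/2
(R implies not P) implies (R implies (R implies P)) = 1/2 implies 1/2 = 1/2
not (P iff P) iff ((R implies not P) implies (R implies (R implies P))) = 1/2 iff 1/2 = 1/2
not (not (P iff P) iff ((R implies not P) implies (R implies (R implies P)))) = not 1/2 = 1/2
((((R iff (Q iff Q)) implies P) implies not (P implies P)) implies (((R implies Q) iff P) implies not (Q implies Q))) implies not (not (P iff P) iff ((R implies not P) implies (R implies (R implies P)))) = 1/2 implies 1/2 = 1/2

1/2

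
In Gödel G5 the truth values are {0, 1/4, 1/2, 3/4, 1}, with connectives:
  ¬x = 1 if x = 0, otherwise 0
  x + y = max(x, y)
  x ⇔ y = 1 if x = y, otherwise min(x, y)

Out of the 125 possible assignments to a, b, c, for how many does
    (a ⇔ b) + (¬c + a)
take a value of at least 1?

value 1: 61 assignments (counts)
value 3/4: 16 assignments
value 1/2: 16 assignments
value 1/4: 16 assignments
value 0: 16 assignments
So 61 of the 125 assignments meet the threshold.

61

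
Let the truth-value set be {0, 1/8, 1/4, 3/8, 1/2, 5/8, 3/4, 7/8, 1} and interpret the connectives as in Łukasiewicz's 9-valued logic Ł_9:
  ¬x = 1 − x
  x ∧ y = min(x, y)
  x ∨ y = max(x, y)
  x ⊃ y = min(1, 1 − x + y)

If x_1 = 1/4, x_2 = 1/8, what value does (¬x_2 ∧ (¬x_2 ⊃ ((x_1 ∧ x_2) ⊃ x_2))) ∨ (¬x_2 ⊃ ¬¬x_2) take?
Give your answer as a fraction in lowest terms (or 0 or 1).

7/8

¬x_2 = ¬1/8 = 7/8
¬x_2 = ¬1/8 = 7/8
x_1 ∧ x_2 = 1/4 ∧ 1/8 = 1/8
(x_1 ∧ x_2) ⊃ x_2 = 1/8 ⊃ 1/8 = 1
¬x_2 ⊃ ((x_1 ∧ x_2) ⊃ x_2) = 7/8 ⊃ 1 = 1
¬x_2 ∧ (¬x_2 ⊃ ((x_1 ∧ x_2) ⊃ x_2)) = 7/8 ∧ 1 = 7/8
¬x_2 = ¬1/8 = 7/8
¬x_2 = ¬1/8 = 7/8
¬¬x_2 = ¬7/8 = 1/8
¬x_2 ⊃ ¬¬x_2 = 7/8 ⊃ 1/8 = 1/4
(¬x_2 ∧ (¬x_2 ⊃ ((x_1 ∧ x_2) ⊃ x_2))) ∨ (¬x_2 ⊃ ¬¬x_2) = 7/8 ∨ 1/4 = 7/8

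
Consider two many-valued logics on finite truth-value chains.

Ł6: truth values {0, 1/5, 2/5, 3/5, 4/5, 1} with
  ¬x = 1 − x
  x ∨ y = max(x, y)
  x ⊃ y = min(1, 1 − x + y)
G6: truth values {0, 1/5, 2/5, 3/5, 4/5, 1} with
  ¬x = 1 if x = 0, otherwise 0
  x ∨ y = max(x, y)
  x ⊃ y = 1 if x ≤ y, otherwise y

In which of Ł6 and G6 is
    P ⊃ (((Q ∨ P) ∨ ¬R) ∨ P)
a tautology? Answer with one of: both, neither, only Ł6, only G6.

In Ł6: every assignment gives 1 — tautology.
In G6: every assignment gives 1 — tautology.

both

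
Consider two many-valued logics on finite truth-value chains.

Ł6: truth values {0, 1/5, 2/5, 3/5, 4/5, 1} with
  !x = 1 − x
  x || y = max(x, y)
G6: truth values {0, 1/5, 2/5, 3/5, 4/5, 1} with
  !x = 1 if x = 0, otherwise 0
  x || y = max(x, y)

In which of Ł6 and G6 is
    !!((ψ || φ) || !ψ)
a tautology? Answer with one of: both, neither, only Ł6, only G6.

In Ł6: at φ = 0, ψ = 1/5 the value is 4/5 — not a tautology.
In G6: every assignment gives 1 — tautology.

only G6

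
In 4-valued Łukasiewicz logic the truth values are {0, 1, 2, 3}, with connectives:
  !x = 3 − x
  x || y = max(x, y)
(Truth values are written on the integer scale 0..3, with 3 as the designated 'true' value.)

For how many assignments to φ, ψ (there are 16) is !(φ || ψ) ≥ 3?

1

φ = 0, ψ = 0 ↦ 3  ≥
φ = 0, ψ = 1 ↦ 2  <
φ = 0, ψ = 2 ↦ 1  <
φ = 0, ψ = 3 ↦ 0  <
φ = 1, ψ = 0 ↦ 2  <
φ = 1, ψ = 1 ↦ 2  <
φ = 1, ψ = 2 ↦ 1  <
φ = 1, ψ = 3 ↦ 0  <
φ = 2, ψ = 0 ↦ 1  <
φ = 2, ψ = 1 ↦ 1  <
φ = 2, ψ = 2 ↦ 1  <
φ = 2, ψ = 3 ↦ 0  <
φ = 3, ψ = 0 ↦ 0  <
φ = 3, ψ = 1 ↦ 0  <
φ = 3, ψ = 2 ↦ 0  <
φ = 3, ψ = 3 ↦ 0  <
So 1 of the 16 assignments meets the threshold.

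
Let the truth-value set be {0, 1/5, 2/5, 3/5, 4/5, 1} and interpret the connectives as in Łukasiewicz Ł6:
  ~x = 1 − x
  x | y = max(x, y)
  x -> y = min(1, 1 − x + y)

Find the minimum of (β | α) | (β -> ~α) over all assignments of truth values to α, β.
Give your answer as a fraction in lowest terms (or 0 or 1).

Take α = 2/5, β = 4/5:
β | α = 4/5 | 2/5 = 4/5
~α = ~2/5 = 3/5
β -> ~α = 4/5 -> 3/5 = 4/5
(β | α) | (β -> ~α) = 4/5 | 4/5 = 4/5
No assignment yields a value below 4/5, so this is the minimum.

4/5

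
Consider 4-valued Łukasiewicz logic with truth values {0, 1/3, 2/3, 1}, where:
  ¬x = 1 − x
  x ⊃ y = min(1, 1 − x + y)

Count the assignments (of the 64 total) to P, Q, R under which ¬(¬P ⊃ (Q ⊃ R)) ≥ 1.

value 1: 1 assignment (counts)
value 2/3: 3 assignments
value 1/3: 6 assignments
value 0: 54 assignments
So 1 of the 64 assignments meets the threshold.

1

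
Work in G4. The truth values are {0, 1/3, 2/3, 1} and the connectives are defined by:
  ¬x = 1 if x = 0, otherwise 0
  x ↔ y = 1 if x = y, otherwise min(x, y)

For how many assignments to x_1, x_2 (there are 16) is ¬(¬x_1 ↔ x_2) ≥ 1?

10

x_1 = 0, x_2 = 0 ↦ 1  ≥
x_1 = 0, x_2 = 1/3 ↦ 0  <
x_1 = 0, x_2 = 2/3 ↦ 0  <
x_1 = 0, x_2 = 1 ↦ 0  <
x_1 = 1/3, x_2 = 0 ↦ 0  <
x_1 = 1/3, x_2 = 1/3 ↦ 1  ≥
x_1 = 1/3, x_2 = 2/3 ↦ 1  ≥
x_1 = 1/3, x_2 = 1 ↦ 1  ≥
x_1 = 2/3, x_2 = 0 ↦ 0  <
x_1 = 2/3, x_2 = 1/3 ↦ 1  ≥
x_1 = 2/3, x_2 = 2/3 ↦ 1  ≥
x_1 = 2/3, x_2 = 1 ↦ 1  ≥
x_1 = 1, x_2 = 0 ↦ 0  <
x_1 = 1, x_2 = 1/3 ↦ 1  ≥
x_1 = 1, x_2 = 2/3 ↦ 1  ≥
x_1 = 1, x_2 = 1 ↦ 1  ≥
So 10 of the 16 assignments meet the threshold.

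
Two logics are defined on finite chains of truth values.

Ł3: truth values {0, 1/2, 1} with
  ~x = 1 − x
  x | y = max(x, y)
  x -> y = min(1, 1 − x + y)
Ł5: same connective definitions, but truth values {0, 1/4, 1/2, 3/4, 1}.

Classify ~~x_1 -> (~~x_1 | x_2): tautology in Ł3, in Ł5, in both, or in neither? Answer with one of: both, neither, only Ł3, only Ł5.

both

In Ł3: every assignment gives 1 — tautology.
In Ł5: every assignment gives 1 — tautology.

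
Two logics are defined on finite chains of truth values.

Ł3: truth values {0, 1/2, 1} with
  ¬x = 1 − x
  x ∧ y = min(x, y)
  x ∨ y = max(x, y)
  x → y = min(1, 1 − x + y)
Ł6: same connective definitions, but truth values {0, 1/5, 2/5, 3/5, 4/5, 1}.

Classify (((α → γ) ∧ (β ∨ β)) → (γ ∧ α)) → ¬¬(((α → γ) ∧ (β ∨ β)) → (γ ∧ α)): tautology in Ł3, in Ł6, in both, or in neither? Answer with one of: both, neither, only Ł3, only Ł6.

In Ł3: every assignment gives 1 — tautology.
In Ł6: every assignment gives 1 — tautology.

both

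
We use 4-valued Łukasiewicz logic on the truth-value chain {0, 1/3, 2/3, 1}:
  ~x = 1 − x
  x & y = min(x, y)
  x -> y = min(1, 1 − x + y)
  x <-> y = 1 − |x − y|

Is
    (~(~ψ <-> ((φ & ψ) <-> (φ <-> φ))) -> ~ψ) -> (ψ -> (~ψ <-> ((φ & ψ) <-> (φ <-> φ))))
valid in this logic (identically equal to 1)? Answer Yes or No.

φ = 0, ψ = 0 ↦ 1
φ = 0, ψ = 1/3 ↦ 1
φ = 0, ψ = 2/3 ↦ 1
φ = 0, ψ = 1 ↦ 1
φ = 1/3, ψ = 0 ↦ 1
φ = 1/3, ψ = 1/3 ↦ 1
φ = 1/3, ψ = 2/3 ↦ 1
φ = 1/3, ψ = 1 ↦ 1
φ = 2/3, ψ = 0 ↦ 1
φ = 2/3, ψ = 1/3 ↦ 1
φ = 2/3, ψ = 2/3 ↦ 1
φ = 2/3, ψ = 1 ↦ 1
φ = 1, ψ = 0 ↦ 1
φ = 1, ψ = 1/3 ↦ 1
φ = 1, ψ = 2/3 ↦ 1
φ = 1, ψ = 1 ↦ 1
Every assignment gives a value ≥ 1.

Yes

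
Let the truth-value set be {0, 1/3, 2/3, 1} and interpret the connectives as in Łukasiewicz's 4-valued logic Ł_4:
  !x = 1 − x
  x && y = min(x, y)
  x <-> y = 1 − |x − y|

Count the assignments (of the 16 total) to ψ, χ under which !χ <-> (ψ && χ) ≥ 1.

2

ψ = 0, χ = 0 ↦ 0  <
ψ = 0, χ = 1/3 ↦ 1/3  <
ψ = 0, χ = 2/3 ↦ 2/3  <
ψ = 0, χ = 1 ↦ 1  ≥
ψ = 1/3, χ = 0 ↦ 0  <
ψ = 1/3, χ = 1/3 ↦ 2/3  <
ψ = 1/3, χ = 2/3 ↦ 1  ≥
ψ = 1/3, χ = 1 ↦ 2/3  <
ψ = 2/3, χ = 0 ↦ 0  <
ψ = 2/3, χ = 1/3 ↦ 2/3  <
ψ = 2/3, χ = 2/3 ↦ 2/3  <
ψ = 2/3, χ = 1 ↦ 1/3  <
ψ = 1, χ = 0 ↦ 0  <
ψ = 1, χ = 1/3 ↦ 2/3  <
ψ = 1, χ = 2/3 ↦ 2/3  <
ψ = 1, χ = 1 ↦ 0  <
So 2 of the 16 assignments meet the threshold.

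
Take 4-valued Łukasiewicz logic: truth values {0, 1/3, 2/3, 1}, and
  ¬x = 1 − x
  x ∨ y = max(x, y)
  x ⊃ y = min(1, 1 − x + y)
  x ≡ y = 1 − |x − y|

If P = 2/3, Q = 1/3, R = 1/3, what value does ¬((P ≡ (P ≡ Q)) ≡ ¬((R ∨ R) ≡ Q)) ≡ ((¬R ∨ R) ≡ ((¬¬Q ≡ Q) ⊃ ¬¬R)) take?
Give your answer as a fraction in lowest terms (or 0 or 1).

P ≡ Q = 2/3 ≡ 1/3 = 2/3
P ≡ (P ≡ Q) = 2/3 ≡ 2/3 = 1
R ∨ R = 1/3 ∨ 1/3 = 1/3
(R ∨ R) ≡ Q = 1/3 ≡ 1/3 = 1
¬((R ∨ R) ≡ Q) = ¬1 = 0
(P ≡ (P ≡ Q)) ≡ ¬((R ∨ R) ≡ Q) = 1 ≡ 0 = 0
¬((P ≡ (P ≡ Q)) ≡ ¬((R ∨ R) ≡ Q)) = ¬0 = 1
¬R = ¬1/3 = 2/3
¬R ∨ R = 2/3 ∨ 1/3 = 2/3
¬Q = ¬1/3 = 2/3
¬¬Q = ¬2/3 = 1/3
¬¬Q ≡ Q = 1/3 ≡ 1/3 = 1
¬R = ¬1/3 = 2/3
¬¬R = ¬2/3 = 1/3
(¬¬Q ≡ Q) ⊃ ¬¬R = 1 ⊃ 1/3 = 1/3
(¬R ∨ R) ≡ ((¬¬Q ≡ Q) ⊃ ¬¬R) = 2/3 ≡ 1/3 = 2/3
¬((P ≡ (P ≡ Q)) ≡ ¬((R ∨ R) ≡ Q)) ≡ ((¬R ∨ R) ≡ ((¬¬Q ≡ Q) ⊃ ¬¬R)) = 1 ≡ 2/3 = 2/3

2/3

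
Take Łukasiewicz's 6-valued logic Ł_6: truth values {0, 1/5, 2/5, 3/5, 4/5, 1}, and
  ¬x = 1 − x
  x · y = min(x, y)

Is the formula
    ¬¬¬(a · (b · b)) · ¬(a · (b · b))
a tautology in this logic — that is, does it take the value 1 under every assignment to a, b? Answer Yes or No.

No

Counterexample: take a = 1/5, b = 1/5.
b · b = 1/5 · 1/5 = 1/5
a · (b · b) = 1/5 · 1/5 = 1/5
¬(a · (b · b)) = ¬1/5 = 4/5
¬¬(a · (b · b)) = ¬4/5 = 1/5
¬¬¬(a · (b · b)) = ¬1/5 = 4/5
¬¬¬(a · (b · b)) · ¬(a · (b · b)) = 4/5 · 4/5 = 4/5
This gives 4/5 ≠ 1.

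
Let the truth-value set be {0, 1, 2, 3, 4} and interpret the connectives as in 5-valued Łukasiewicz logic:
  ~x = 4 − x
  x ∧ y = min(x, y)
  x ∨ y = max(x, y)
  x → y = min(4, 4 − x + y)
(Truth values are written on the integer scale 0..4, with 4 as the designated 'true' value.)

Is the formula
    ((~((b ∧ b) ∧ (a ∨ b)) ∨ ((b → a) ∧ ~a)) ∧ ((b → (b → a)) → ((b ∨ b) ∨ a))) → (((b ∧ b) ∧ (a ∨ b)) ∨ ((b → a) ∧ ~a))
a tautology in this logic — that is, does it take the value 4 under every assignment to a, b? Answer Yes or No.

No

Counterexample: take a = 3, b = 0.
b ∧ b = 0 ∧ 0 = 0
a ∨ b = 3 ∨ 0 = 3
(b ∧ b) ∧ (a ∨ b) = 0 ∧ 3 = 0
~((b ∧ b) ∧ (a ∨ b)) = ~0 = 4
b → a = 0 → 3 = 4
~a = ~3 = 1
(b → a) ∧ ~a = 4 ∧ 1 = 1
~((b ∧ b) ∧ (a ∨ b)) ∨ ((b → a) ∧ ~a) = 4 ∨ 1 = 4
b → a = 0 → 3 = 4
b → (b → a) = 0 → 4 = 4
b ∨ b = 0 ∨ 0 = 0
(b ∨ b) ∨ a = 0 ∨ 3 = 3
(b → (b → a)) → ((b ∨ b) ∨ a) = 4 → 3 = 3
(~((b ∧ b) ∧ (a ∨ b)) ∨ ((b → a) ∧ ~a)) ∧ ((b → (b → a)) → ((b ∨ b) ∨ a)) = 4 ∧ 3 = 3
b ∧ b = 0 ∧ 0 = 0
a ∨ b = 3 ∨ 0 = 3
(b ∧ b) ∧ (a ∨ b) = 0 ∧ 3 = 0
b → a = 0 → 3 = 4
~a = ~3 = 1
(b → a) ∧ ~a = 4 ∧ 1 = 1
((b ∧ b) ∧ (a ∨ b)) ∨ ((b → a) ∧ ~a) = 0 ∨ 1 = 1
((~((b ∧ b) ∧ (a ∨ b)) ∨ ((b → a) ∧ ~a)) ∧ ((b → (b → a)) → ((b ∨ b) ∨ a))) → (((b ∧ b) ∧ (a ∨ b)) ∨ ((b → a) ∧ ~a)) = 3 → 1 = 2
This gives 2 ≠ 4.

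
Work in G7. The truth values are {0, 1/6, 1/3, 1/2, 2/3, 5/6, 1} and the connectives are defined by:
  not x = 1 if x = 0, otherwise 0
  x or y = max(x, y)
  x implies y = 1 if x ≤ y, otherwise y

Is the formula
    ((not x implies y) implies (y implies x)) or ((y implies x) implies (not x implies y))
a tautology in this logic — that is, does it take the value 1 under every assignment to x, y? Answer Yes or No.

Yes

At x = 2/3, y = 0, for instance:
not x = not 2/3 = 0
not x implies y = 0 implies 0 = 1
y implies x = 0 implies 2/3 = 1
(not x implies y) implies (y implies x) = 1 implies 1 = 1
(y implies x) implies (not x implies y) = 1 implies 1 = 1
((not x implies y) implies (y implies x)) or ((y implies x) implies (not x implies y)) = 1 or 1 = 1
and checking the remaining 48 assignments likewise gives ≥ 1 in every case.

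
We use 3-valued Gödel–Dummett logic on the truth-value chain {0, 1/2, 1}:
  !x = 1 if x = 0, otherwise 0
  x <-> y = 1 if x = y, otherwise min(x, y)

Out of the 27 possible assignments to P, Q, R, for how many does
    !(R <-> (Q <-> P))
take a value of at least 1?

value 1: 13 assignments (counts)
value 0: 14 assignments
So 13 of the 27 assignments meet the threshold.

13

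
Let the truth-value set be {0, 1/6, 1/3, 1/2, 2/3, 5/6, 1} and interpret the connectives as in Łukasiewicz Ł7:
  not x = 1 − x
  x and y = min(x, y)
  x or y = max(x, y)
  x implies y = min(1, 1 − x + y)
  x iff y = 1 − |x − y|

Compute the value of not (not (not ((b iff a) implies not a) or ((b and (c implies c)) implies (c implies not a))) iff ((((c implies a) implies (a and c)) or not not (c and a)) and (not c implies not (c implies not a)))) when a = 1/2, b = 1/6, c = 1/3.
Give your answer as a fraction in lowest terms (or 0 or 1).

1/3

b iff a = 1/6 iff 1/2 = 2/3
not a = not 1/2 = 1/2
(b iff a) implies not a = 2/3 implies 1/2 = 5/6
not ((b iff a) implies not a) = not 5/6 = 1/6
c implies c = 1/3 implies 1/3 = 1
b and (c implies c) = 1/6 and 1 = 1/6
not a = not 1/2 = 1/2
c implies not a = 1/3 implies 1/2 = 1
(b and (c implies c)) implies (c implies not a) = 1/6 implies 1 = 1
not ((b iff a) implies not a) or ((b and (c implies c)) implies (c implies not a)) = 1/6 or 1 = 1
not (not ((b iff a) implies not a) or ((b and (c implies c)) implies (c implies not a))) = not 1 = 0
c implies a = 1/3 implies 1/2 = 1
a and c = 1/2 and 1/3 = 1/3
(c implies a) implies (a and c) = 1 implies 1/3 = 1/3
c and a = 1/3 and 1/2 = 1/3
not (c and a) = not 1/3 = 2/3
not not (c and a) = not 2/3 = 1/3
((c implies a) implies (a and c)) or not not (c and a) = 1/3 or 1/3 = 1/3
not c = not 1/3 = 2/3
not a = not 1/2 = 1/2
c implies not a = 1/3 implies 1/2 = 1
not (c implies not a) = not 1 = 0
not c implies not (c implies not a) = 2/3 implies 0 = 1/3
(((c implies a) implies (a and c)) or not not (c and a)) and (not c implies not (c implies not a)) = 1/3 and 1/3 = 1/3
not (not ((b iff a) implies not a) or ((b and (c implies c)) implies (c implies not a))) iff ((((c implies a) implies (a and c)) or not not (c and a)) and (not c implies not (c implies not a))) = 0 iff 1/3 = 2/3
not (not (not ((b iff a) implies not a) or ((b and (c implies c)) implies (c implies not a))) iff ((((c implies a) implies (a and c)) or not not (c and a)) and (not c implies not (c implies not a)))) = not 2/3 = 1/3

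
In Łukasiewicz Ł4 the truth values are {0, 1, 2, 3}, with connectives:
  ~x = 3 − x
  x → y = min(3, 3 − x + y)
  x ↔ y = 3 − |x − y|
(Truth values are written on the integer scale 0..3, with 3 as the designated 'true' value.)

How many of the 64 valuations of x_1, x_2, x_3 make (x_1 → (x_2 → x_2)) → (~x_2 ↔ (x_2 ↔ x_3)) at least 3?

value 3: 20 assignments (counts)
value 2: 24 assignments
value 1: 12 assignments
value 0: 8 assignments
So 20 of the 64 assignments meet the threshold.

20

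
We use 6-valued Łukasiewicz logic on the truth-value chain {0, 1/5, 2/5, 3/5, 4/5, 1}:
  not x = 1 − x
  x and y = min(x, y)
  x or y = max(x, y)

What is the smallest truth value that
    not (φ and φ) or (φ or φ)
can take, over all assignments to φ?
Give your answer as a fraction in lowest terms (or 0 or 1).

Take φ = 2/5:
φ and φ = 2/5 and 2/5 = 2/5
not (φ and φ) = not 2/5 = 3/5
φ or φ = 2/5 or 2/5 = 2/5
not (φ and φ) or (φ or φ) = 3/5 or 2/5 = 3/5
No assignment yields a value below 3/5, so this is the minimum.

3/5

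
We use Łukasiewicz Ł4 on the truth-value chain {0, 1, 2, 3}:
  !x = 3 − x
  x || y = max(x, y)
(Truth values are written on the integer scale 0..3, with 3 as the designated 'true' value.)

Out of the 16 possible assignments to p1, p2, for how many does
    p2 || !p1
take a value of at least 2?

p1 = 0, p2 = 0 ↦ 3  ≥
p1 = 0, p2 = 1 ↦ 3  ≥
p1 = 0, p2 = 2 ↦ 3  ≥
p1 = 0, p2 = 3 ↦ 3  ≥
p1 = 1, p2 = 0 ↦ 2  ≥
p1 = 1, p2 = 1 ↦ 2  ≥
p1 = 1, p2 = 2 ↦ 2  ≥
p1 = 1, p2 = 3 ↦ 3  ≥
p1 = 2, p2 = 0 ↦ 1  <
p1 = 2, p2 = 1 ↦ 1  <
p1 = 2, p2 = 2 ↦ 2  ≥
p1 = 2, p2 = 3 ↦ 3  ≥
p1 = 3, p2 = 0 ↦ 0  <
p1 = 3, p2 = 1 ↦ 1  <
p1 = 3, p2 = 2 ↦ 2  ≥
p1 = 3, p2 = 3 ↦ 3  ≥
So 12 of the 16 assignments meet the threshold.

12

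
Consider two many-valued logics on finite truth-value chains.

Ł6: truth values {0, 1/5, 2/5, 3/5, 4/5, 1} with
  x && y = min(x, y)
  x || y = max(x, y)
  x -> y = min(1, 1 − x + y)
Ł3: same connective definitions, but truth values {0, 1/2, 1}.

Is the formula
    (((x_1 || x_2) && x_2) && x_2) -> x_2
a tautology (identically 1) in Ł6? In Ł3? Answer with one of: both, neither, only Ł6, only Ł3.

In Ł6: every assignment gives 1 — tautology.
In Ł3: every assignment gives 1 — tautology.

both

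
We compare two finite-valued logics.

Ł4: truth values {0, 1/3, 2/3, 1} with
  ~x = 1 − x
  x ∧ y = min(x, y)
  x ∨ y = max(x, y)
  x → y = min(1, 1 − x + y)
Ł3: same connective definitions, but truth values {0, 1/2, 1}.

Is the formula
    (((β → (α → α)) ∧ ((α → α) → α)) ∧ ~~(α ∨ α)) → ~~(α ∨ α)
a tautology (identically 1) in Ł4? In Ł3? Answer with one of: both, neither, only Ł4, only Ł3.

both

In Ł4: every assignment gives 1 — tautology.
In Ł3: every assignment gives 1 — tautology.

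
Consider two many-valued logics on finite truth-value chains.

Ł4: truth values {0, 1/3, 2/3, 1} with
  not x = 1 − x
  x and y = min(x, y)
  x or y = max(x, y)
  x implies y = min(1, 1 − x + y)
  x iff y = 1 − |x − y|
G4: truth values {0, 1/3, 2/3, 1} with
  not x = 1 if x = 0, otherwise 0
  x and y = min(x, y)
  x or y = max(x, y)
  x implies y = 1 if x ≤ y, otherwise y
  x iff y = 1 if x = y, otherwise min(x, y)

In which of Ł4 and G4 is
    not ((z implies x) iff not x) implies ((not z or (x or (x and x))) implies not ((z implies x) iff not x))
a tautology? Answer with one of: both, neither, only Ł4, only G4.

In Ł4: every assignment gives 1 — tautology.
In G4: every assignment gives 1 — tautology.

both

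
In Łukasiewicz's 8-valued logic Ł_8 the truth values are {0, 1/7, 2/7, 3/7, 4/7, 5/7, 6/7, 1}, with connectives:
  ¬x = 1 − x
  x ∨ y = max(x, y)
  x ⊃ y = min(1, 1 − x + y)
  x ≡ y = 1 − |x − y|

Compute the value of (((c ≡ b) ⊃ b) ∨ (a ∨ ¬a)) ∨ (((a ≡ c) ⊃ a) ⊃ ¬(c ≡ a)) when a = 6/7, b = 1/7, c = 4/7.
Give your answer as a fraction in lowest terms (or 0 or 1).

6/7

c ≡ b = 4/7 ≡ 1/7 = 4/7
(c ≡ b) ⊃ b = 4/7 ⊃ 1/7 = 4/7
¬a = ¬6/7 = 1/7
a ∨ ¬a = 6/7 ∨ 1/7 = 6/7
((c ≡ b) ⊃ b) ∨ (a ∨ ¬a) = 4/7 ∨ 6/7 = 6/7
a ≡ c = 6/7 ≡ 4/7 = 5/7
(a ≡ c) ⊃ a = 5/7 ⊃ 6/7 = 1
c ≡ a = 4/7 ≡ 6/7 = 5/7
¬(c ≡ a) = ¬5/7 = 2/7
((a ≡ c) ⊃ a) ⊃ ¬(c ≡ a) = 1 ⊃ 2/7 = 2/7
(((c ≡ b) ⊃ b) ∨ (a ∨ ¬a)) ∨ (((a ≡ c) ⊃ a) ⊃ ¬(c ≡ a)) = 6/7 ∨ 2/7 = 6/7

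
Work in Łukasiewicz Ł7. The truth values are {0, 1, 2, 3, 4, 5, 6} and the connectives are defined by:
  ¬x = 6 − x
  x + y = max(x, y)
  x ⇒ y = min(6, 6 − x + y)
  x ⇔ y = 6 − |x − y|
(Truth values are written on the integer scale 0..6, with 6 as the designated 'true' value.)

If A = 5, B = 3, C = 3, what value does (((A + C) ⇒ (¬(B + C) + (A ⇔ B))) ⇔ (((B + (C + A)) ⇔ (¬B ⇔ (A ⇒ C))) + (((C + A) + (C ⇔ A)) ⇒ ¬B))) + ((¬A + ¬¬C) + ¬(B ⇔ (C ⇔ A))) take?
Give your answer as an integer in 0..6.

5

A + C = 5 + 3 = 5
B + C = 3 + 3 = 3
¬(B + C) = ¬3 = 3
A ⇔ B = 5 ⇔ 3 = 4
¬(B + C) + (A ⇔ B) = 3 + 4 = 4
(A + C) ⇒ (¬(B + C) + (A ⇔ B)) = 5 ⇒ 4 = 5
C + A = 3 + 5 = 5
B + (C + A) = 3 + 5 = 5
¬B = ¬3 = 3
A ⇒ C = 5 ⇒ 3 = 4
¬B ⇔ (A ⇒ C) = 3 ⇔ 4 = 5
(B + (C + A)) ⇔ (¬B ⇔ (A ⇒ C)) = 5 ⇔ 5 = 6
C + A = 3 + 5 = 5
C ⇔ A = 3 ⇔ 5 = 4
(C + A) + (C ⇔ A) = 5 + 4 = 5
¬B = ¬3 = 3
((C + A) + (C ⇔ A)) ⇒ ¬B = 5 ⇒ 3 = 4
((B + (C + A)) ⇔ (¬B ⇔ (A ⇒ C))) + (((C + A) + (C ⇔ A)) ⇒ ¬B) = 6 + 4 = 6
((A + C) ⇒ (¬(B + C) + (A ⇔ B))) ⇔ (((B + (C + A)) ⇔ (¬B ⇔ (A ⇒ C))) + (((C + A) + (C ⇔ A)) ⇒ ¬B)) = 5 ⇔ 6 = 5
¬A = ¬5 = 1
¬C = ¬3 = 3
¬¬C = ¬3 = 3
¬A + ¬¬C = 1 + 3 = 3
C ⇔ A = 3 ⇔ 5 = 4
B ⇔ (C ⇔ A) = 3 ⇔ 4 = 5
¬(B ⇔ (C ⇔ A)) = ¬5 = 1
(¬A + ¬¬C) + ¬(B ⇔ (C ⇔ A)) = 3 + 1 = 3
(((A + C) ⇒ (¬(B + C) + (A ⇔ B))) ⇔ (((B + (C + A)) ⇔ (¬B ⇔ (A ⇒ C))) + (((C + A) + (C ⇔ A)) ⇒ ¬B))) + ((¬A + ¬¬C) + ¬(B ⇔ (C ⇔ A))) = 5 + 3 = 5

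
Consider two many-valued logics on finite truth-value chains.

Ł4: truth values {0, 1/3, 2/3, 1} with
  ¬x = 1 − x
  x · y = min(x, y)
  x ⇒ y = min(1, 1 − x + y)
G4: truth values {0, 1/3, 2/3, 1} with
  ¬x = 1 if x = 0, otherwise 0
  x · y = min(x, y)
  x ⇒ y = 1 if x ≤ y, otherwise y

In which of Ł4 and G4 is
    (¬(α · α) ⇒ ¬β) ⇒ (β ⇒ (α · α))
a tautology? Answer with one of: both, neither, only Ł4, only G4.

In Ł4: every assignment gives 1 — tautology.
In G4: at α = 1/3, β = 2/3 the value is 1/3 — not a tautology.

only Ł4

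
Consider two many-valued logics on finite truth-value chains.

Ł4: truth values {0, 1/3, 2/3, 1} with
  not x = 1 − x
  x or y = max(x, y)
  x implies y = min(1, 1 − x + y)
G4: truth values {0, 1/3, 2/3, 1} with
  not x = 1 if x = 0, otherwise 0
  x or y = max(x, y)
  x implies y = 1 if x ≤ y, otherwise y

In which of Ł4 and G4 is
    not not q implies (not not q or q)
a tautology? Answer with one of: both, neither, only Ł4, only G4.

both

In Ł4: every assignment gives 1 — tautology.
In G4: every assignment gives 1 — tautology.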